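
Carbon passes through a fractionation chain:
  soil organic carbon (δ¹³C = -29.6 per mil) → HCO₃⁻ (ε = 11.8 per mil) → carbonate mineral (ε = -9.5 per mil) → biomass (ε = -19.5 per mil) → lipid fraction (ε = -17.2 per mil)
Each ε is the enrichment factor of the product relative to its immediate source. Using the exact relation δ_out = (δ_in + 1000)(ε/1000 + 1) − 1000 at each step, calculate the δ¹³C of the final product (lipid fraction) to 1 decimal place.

step 1: δ = (-29.60 + 1000)·(11.8/1000 + 1) − 1000 = -18.15 per mil
step 2: δ = (-18.15 + 1000)·(-9.5/1000 + 1) − 1000 = -27.48 per mil
step 3: δ = (-27.48 + 1000)·(-19.5/1000 + 1) − 1000 = -46.44 per mil
step 4: δ = (-46.44 + 1000)·(-17.2/1000 + 1) − 1000 = -62.84 per mil

-62.8 per mil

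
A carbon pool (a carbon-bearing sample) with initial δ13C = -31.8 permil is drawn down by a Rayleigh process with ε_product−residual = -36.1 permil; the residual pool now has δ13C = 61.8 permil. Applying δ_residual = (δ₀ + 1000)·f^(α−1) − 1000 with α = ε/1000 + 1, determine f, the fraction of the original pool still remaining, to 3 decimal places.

0.078

α − 1 = ε/1000 = -0.0361
(δ_res + 1000)/(δ₀ + 1000) = (61.8 + 1000)/(-31.8 + 1000) = 1061.8/968.2 = 1.096674
f = 1.096674^(1/-0.0361) = exp(ln(1.096674)/-0.0361) = exp(0.09228/-0.0361)
f = exp(-2.5563) = 0.0776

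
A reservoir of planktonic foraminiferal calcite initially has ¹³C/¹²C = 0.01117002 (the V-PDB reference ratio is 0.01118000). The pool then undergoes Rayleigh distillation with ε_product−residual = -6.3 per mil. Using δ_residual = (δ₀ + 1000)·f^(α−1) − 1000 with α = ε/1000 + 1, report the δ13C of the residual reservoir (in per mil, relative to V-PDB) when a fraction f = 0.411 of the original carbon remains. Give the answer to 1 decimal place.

4.7 per mil

δ₀ = (0.01117002/0.01118000 − 1)×1000 = (0.999107 − 1)×1000 = -0.893 per mil
α − 1 = ε/1000 = -0.0063
f^(α−1) = 0.411^(-0.0063) = 1.005617
δ_res = (-0.893 + 1000) × 1.005617 − 1000 = 1004.720 − 1000 = 4.72 per mil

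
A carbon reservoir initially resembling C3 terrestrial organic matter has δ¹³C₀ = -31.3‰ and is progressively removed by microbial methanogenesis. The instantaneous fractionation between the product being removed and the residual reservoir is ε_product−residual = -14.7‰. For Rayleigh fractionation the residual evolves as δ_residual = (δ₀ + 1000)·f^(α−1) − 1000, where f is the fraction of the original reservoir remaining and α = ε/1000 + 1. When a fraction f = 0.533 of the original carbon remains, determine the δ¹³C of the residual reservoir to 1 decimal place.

Rayleigh residual: δ_res = (δ₀ + 1000)·f^(α−1) − 1000
α = ε/1000 + 1 = 0.98530, so α − 1 = -0.01470
f^(α−1) = 0.533^(-0.01470) = 1.009293
δ_res = (-31.3 + 1000) × 1.009293 − 1000 = 977.702 − 1000 = -22.30‰

-22.3‰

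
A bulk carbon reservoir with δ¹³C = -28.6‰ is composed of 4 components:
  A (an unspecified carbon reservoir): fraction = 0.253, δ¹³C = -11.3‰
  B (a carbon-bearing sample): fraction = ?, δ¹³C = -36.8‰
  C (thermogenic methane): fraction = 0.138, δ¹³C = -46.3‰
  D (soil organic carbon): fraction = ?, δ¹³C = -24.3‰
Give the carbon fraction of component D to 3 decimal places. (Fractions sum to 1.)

Let f_D and f_B be the unknown fractions; fractions sum to 1 so f_D + f_B = 0.609.
Mass balance: Σ fᵢ·δᵢ = δ_bulk ⇒ f_D·(-24.3) + f_B·(-36.8) = -28.6 − (-9.248) = -19.352
Substitute f_B = 0.609 − f_D:
f_D·(-24.3 − -36.8) = -19.352 − 0.609×(-36.8) = 3.059
f_D = 3.059 / 12.5 = 0.2448

0.245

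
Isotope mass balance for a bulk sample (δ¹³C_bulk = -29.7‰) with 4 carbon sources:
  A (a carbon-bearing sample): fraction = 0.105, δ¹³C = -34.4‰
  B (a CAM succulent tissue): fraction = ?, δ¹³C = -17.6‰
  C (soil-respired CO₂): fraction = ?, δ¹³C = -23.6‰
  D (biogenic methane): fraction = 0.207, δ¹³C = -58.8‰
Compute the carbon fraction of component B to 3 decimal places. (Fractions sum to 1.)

0.387

Let f_B and f_C be the unknown fractions; fractions sum to 1 so f_B + f_C = 0.688.
Mass balance: Σ fᵢ·δᵢ = δ_bulk ⇒ f_B·(-17.6) + f_C·(-23.6) = -29.7 − (-15.784) = -13.916
Substitute f_C = 0.688 − f_B:
f_B·(-17.6 − -23.6) = -13.916 − 0.688×(-23.6) = 2.320
f_B = 2.320 / 6.0 = 0.3867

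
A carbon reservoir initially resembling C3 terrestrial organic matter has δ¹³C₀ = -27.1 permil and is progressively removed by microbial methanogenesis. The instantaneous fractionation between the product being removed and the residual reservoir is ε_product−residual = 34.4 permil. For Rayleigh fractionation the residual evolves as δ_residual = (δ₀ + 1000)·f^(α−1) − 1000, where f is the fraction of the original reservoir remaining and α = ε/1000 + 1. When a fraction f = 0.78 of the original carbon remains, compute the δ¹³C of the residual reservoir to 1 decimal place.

Rayleigh residual: δ_res = (δ₀ + 1000)·f^(α−1) − 1000
α = ε/1000 + 1 = 1.03440, so α − 1 = 0.03440
f^(α−1) = 0.78^(0.03440) = 0.991489
δ_res = (-27.1 + 1000) × 0.991489 − 1000 = 964.620 − 1000 = -35.38 permil

-35.4 permil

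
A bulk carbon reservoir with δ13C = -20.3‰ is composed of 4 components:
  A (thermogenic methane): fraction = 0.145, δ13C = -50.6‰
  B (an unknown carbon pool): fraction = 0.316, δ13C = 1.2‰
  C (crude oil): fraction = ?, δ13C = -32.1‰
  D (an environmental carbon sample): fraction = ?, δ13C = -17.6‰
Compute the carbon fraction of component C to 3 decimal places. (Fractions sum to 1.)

0.266

Let f_C and f_D be the unknown fractions; fractions sum to 1 so f_C + f_D = 0.539.
Mass balance: Σ fᵢ·δᵢ = δ_bulk ⇒ f_C·(-32.1) + f_D·(-17.6) = -20.3 − (-6.958) = -13.342
Substitute f_D = 0.539 − f_C:
f_C·(-32.1 − -17.6) = -13.342 − 0.539×(-17.6) = -3.856
f_C = -3.856 / -14.5 = 0.2659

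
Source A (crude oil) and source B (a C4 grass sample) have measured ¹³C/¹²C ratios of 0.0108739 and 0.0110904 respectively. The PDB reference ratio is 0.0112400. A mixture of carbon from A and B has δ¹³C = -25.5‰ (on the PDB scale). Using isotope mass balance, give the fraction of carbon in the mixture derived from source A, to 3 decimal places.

δ_A = (0.0108739/0.0112400 − 1)×1000 = (0.967429 − 1)×1000 = -32.571‰
δ_B = (0.0110904/0.0112400 − 1)×1000 = (0.986690 − 1)×1000 = -13.310‰
f_A = (δ_mix − δ_B)/(δ_A − δ_B) = (-25.5 − (-13.310))/(-32.571 − (-13.310))
f_A = -12.190 / -19.262 = 0.6329

0.633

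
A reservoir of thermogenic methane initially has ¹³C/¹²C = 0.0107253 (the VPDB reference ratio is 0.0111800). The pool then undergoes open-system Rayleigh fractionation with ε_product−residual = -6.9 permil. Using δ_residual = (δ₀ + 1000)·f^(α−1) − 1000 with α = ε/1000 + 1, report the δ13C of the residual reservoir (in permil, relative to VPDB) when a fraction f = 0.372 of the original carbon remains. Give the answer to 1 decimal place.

δ₀ = (0.0107253/0.0111800 − 1)×1000 = (0.959329 − 1)×1000 = -40.671 permil
α − 1 = ε/1000 = -0.0069
f^(α−1) = 0.372^(-0.0069) = 1.006846
δ_res = (-40.671 + 1000) × 1.006846 − 1000 = 965.897 − 1000 = -34.10 permil

-34.1 permil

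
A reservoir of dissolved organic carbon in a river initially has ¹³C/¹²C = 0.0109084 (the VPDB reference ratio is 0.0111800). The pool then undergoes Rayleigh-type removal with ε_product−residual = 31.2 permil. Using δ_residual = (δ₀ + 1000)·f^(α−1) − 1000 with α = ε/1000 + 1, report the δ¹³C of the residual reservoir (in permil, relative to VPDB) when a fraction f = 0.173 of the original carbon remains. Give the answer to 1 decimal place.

-76.3 permil

δ₀ = (0.0109084/0.0111800 − 1)×1000 = (0.975707 − 1)×1000 = -24.293 permil
α − 1 = ε/1000 = 0.0312
f^(α−1) = 0.173^(0.0312) = 0.946732
δ_res = (-24.293 + 1000) × 0.946732 − 1000 = 923.733 − 1000 = -76.27 permil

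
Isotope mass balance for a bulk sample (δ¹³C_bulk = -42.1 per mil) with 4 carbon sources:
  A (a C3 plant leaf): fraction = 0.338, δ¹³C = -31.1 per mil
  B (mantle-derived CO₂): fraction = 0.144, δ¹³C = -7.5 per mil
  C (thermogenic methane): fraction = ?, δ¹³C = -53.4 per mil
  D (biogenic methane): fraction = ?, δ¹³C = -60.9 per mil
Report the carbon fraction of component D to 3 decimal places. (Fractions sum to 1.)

0.380

Let f_D and f_C be the unknown fractions; fractions sum to 1 so f_D + f_C = 0.518.
Mass balance: Σ fᵢ·δᵢ = δ_bulk ⇒ f_D·(-60.9) + f_C·(-53.4) = -42.1 − (-11.592) = -30.508
Substitute f_C = 0.518 − f_D:
f_D·(-60.9 − -53.4) = -30.508 − 0.518×(-53.4) = -2.847
f_D = -2.847 / -7.5 = 0.3796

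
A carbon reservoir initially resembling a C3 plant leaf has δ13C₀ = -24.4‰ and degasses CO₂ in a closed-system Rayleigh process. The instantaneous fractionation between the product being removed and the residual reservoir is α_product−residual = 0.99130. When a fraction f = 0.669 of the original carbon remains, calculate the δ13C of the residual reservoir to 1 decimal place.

-21.0‰

Rayleigh residual: δ_res = (δ₀ + 1000)·f^(α−1) − 1000
α − 1 = -0.00870
f^(α−1) = 0.669^(-0.00870) = 1.003503
δ_res = (-24.4 + 1000) × 1.003503 − 1000 = 979.018 − 1000 = -20.98‰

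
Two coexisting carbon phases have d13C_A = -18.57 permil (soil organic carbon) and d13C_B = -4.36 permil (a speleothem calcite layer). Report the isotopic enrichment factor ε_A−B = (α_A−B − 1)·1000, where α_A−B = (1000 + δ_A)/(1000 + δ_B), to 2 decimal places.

α_A−B = (1000 + -18.57) / (1000 + -4.36) = 981.43 / 995.64 = 0.985728
ε_A−B = (0.985728 − 1) × 1000 = -14.272 permil
(The approximation ε ≈ δ_A − δ_B would give -14.21 permil.)

-14.27 permil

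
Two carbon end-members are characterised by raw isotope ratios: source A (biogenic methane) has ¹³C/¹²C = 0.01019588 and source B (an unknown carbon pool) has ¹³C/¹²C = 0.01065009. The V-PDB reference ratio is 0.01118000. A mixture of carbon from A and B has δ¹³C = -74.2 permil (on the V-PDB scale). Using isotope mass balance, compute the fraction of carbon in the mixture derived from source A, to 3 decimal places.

0.660

δ_A = (0.01019588/0.01118000 − 1)×1000 = (0.911975 − 1)×1000 = -88.025 permil
δ_B = (0.01065009/0.01118000 − 1)×1000 = (0.952602 − 1)×1000 = -47.398 permil
f_A = (δ_mix − δ_B)/(δ_A − δ_B) = (-74.2 − (-47.398))/(-88.025 − (-47.398))
f_A = -26.802 / -40.627 = 0.6597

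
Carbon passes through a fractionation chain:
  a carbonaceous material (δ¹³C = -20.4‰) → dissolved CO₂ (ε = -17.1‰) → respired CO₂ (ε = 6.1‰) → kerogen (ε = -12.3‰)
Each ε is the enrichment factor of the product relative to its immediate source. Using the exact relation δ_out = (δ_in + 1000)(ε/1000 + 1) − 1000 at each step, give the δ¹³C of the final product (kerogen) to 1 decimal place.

-43.2‰

step 1: δ = (-20.40 + 1000)·(-17.1/1000 + 1) − 1000 = -37.15‰
step 2: δ = (-37.15 + 1000)·(6.1/1000 + 1) − 1000 = -31.28‰
step 3: δ = (-31.28 + 1000)·(-12.3/1000 + 1) − 1000 = -43.19‰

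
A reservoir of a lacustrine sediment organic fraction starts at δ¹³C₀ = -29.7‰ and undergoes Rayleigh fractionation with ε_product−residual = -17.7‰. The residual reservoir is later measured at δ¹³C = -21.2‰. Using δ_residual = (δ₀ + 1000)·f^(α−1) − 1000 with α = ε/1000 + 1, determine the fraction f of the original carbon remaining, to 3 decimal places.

α − 1 = ε/1000 = -0.0177
(δ_res + 1000)/(δ₀ + 1000) = (-21.2 + 1000)/(-29.7 + 1000) = 978.8/970.3 = 1.008760
f = 1.008760^(1/-0.0177) = exp(ln(1.008760)/-0.0177) = exp(0.00872/-0.0177)
f = exp(-0.4928) = 0.6109

0.611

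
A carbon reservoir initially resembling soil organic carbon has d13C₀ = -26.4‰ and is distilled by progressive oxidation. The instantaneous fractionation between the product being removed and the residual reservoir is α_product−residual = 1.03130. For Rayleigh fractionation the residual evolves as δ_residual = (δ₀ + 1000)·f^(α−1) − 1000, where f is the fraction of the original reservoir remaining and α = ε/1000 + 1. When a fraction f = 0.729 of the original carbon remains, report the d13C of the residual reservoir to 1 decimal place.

-36.0‰

Rayleigh residual: δ_res = (δ₀ + 1000)·f^(α−1) − 1000
α − 1 = 0.03130
f^(α−1) = 0.729^(0.03130) = 0.990155
δ_res = (-26.4 + 1000) × 0.990155 − 1000 = 964.015 − 1000 = -35.98‰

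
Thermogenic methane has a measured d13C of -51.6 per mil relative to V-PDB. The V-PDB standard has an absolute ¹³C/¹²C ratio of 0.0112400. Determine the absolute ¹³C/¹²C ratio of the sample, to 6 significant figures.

0.0106600

R_sample = R_standard × (d13C/1000 + 1)
R_sample = 0.0112400 × (-51.6/1000 + 1) = 0.0112400 × 0.948400
R_sample = 0.0106600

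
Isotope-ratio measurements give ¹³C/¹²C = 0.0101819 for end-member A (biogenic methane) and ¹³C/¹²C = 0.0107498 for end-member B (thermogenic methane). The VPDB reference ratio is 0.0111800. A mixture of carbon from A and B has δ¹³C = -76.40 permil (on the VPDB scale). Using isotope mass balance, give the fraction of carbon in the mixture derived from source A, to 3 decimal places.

0.747

δ_A = (0.0101819/0.0111800 − 1)×1000 = (0.910725 − 1)×1000 = -89.275 permil
δ_B = (0.0107498/0.0111800 − 1)×1000 = (0.961521 − 1)×1000 = -38.479 permil
f_A = (δ_mix − δ_B)/(δ_A − δ_B) = (-76.40 − (-38.479))/(-89.275 − (-38.479))
f_A = -37.921 / -50.796 = 0.7465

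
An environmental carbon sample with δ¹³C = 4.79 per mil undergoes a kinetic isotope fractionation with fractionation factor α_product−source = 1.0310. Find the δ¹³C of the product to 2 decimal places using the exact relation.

35.94 per mil

δ_product = (δ_source + 1000)·α − 1000
δ_product = (4.79 + 1000) × 1.0310 − 1000
δ_product = 1035.938 − 1000 = 35.938 per mil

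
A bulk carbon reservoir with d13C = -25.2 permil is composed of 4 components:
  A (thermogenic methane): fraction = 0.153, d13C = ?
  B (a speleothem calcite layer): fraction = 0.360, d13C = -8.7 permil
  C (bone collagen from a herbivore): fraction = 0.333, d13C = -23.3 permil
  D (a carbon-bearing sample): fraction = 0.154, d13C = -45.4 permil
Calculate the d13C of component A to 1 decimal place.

-47.8 permil

Isotope mass balance: δ_bulk = Σ fᵢ·δᵢ.
-25.2 = 0.153×δ_A + 0.360×(-8.7) + 0.333×(-23.3) + 0.154×(-45.4)
0.153·δ_A = -25.2 − (-17.883) = -7.317
δ_A = -7.317 / 0.153 = -47.83 permil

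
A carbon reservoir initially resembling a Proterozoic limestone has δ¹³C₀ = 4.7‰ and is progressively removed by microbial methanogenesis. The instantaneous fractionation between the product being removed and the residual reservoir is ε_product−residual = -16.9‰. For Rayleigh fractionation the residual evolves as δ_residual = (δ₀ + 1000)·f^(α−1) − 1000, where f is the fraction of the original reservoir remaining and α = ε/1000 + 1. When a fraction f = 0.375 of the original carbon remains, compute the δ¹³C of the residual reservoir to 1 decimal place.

Rayleigh residual: δ_res = (δ₀ + 1000)·f^(α−1) − 1000
α = ε/1000 + 1 = 0.98310, so α − 1 = -0.01690
f^(α−1) = 0.375^(-0.01690) = 1.016714
δ_res = (4.7 + 1000) × 1.016714 − 1000 = 1021.493 − 1000 = 21.49‰

21.5‰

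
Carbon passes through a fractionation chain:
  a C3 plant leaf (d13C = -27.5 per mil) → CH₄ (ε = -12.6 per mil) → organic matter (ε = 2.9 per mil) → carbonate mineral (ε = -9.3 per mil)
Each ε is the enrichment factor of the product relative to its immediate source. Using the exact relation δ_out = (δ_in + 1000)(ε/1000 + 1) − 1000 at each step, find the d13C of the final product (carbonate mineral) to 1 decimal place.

-45.9 per mil

step 1: δ = (-27.50 + 1000)·(-12.6/1000 + 1) − 1000 = -39.75 per mil
step 2: δ = (-39.75 + 1000)·(2.9/1000 + 1) − 1000 = -36.97 per mil
step 3: δ = (-36.97 + 1000)·(-9.3/1000 + 1) − 1000 = -45.92 per mil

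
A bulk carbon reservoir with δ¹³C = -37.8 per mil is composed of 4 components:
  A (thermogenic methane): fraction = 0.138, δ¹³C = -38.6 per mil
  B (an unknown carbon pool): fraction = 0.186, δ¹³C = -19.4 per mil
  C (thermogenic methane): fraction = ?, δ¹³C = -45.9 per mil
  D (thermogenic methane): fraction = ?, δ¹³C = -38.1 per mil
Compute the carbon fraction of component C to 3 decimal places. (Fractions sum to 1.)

0.399

Let f_C and f_D be the unknown fractions; fractions sum to 1 so f_C + f_D = 0.676.
Mass balance: Σ fᵢ·δᵢ = δ_bulk ⇒ f_C·(-45.9) + f_D·(-38.1) = -37.8 − (-8.935) = -28.865
Substitute f_D = 0.676 − f_C:
f_C·(-45.9 − -38.1) = -28.865 − 0.676×(-38.1) = -3.109
f_C = -3.109 / -7.8 = 0.3986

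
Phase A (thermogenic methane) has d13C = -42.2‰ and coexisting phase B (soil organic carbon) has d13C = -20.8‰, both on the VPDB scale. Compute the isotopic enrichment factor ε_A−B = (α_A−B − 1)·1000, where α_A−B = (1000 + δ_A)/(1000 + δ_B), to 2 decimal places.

-21.85‰

α_A−B = (1000 + -42.2) / (1000 + -20.8) = 957.8 / 979.2 = 0.978145
ε_A−B = (0.978145 − 1) × 1000 = -21.855‰
(The approximation ε ≈ δ_A − δ_B would give -21.4‰.)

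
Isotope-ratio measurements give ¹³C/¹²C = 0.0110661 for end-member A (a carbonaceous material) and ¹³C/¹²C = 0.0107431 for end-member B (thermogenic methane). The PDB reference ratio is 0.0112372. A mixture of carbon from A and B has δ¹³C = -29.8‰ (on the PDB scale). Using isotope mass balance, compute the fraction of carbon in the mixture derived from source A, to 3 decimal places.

δ_A = (0.0110661/0.0112372 − 1)×1000 = (0.984774 − 1)×1000 = -15.226‰
δ_B = (0.0107431/0.0112372 − 1)×1000 = (0.956030 − 1)×1000 = -43.970‰
f_A = (δ_mix − δ_B)/(δ_A − δ_B) = (-29.8 − (-43.970))/(-15.226 − (-43.970))
f_A = 14.170 / 28.744 = 0.4930

0.493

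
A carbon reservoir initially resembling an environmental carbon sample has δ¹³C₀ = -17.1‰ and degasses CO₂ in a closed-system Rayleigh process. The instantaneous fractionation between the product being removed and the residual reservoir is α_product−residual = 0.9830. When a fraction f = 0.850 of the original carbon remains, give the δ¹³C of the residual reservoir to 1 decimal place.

-14.4‰

Rayleigh residual: δ_res = (δ₀ + 1000)·f^(α−1) − 1000
α − 1 = -0.01700
f^(α−1) = 0.850^(-0.01700) = 1.002767
δ_res = (-17.1 + 1000) × 1.002767 − 1000 = 985.619 − 1000 = -14.38‰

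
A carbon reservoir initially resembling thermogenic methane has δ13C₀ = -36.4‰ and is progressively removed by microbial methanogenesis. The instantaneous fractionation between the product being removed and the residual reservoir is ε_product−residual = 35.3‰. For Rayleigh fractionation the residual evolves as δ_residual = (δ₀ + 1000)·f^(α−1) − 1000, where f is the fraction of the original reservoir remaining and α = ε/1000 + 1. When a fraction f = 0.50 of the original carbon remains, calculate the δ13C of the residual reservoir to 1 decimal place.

-59.7‰

Rayleigh residual: δ_res = (δ₀ + 1000)·f^(α−1) − 1000
α = ε/1000 + 1 = 1.03530, so α − 1 = 0.03530
f^(α−1) = 0.50^(0.03530) = 0.975829
δ_res = (-36.4 + 1000) × 0.975829 − 1000 = 940.309 − 1000 = -59.69‰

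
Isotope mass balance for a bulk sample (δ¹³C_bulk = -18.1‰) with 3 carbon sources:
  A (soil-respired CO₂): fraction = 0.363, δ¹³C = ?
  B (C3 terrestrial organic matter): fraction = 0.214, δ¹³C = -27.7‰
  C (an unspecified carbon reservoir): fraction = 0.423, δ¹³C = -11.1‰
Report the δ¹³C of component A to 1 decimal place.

Isotope mass balance: δ_bulk = Σ fᵢ·δᵢ.
-18.1 = 0.363×δ_A + 0.214×(-27.7) + 0.423×(-11.1)
0.363·δ_A = -18.1 − (-10.623) = -7.477
δ_A = -7.477 / 0.363 = -20.60‰

-20.6‰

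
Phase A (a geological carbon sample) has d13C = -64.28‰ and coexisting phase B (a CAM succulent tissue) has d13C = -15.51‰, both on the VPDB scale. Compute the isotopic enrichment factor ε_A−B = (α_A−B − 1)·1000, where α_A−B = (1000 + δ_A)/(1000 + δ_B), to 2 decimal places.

α_A−B = (1000 + -64.28) / (1000 + -15.51) = 935.72 / 984.49 = 0.950462
ε_A−B = (0.950462 − 1) × 1000 = -49.538‰
(The approximation ε ≈ δ_A − δ_B would give -48.77‰.)

-49.54‰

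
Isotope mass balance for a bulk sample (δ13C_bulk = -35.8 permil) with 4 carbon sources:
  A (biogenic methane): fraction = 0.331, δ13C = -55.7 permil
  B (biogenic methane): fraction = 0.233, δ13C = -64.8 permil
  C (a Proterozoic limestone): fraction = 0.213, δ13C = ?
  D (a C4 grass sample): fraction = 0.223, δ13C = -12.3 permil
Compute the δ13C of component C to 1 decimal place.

Isotope mass balance: δ_bulk = Σ fᵢ·δᵢ.
-35.8 = 0.331×(-55.7) + 0.233×(-64.8) + 0.213×δ_C + 0.223×(-12.3)
0.213·δ_C = -35.8 − (-36.278) = 0.478
δ_C = 0.478 / 0.213 = 2.24 permil

2.2 permil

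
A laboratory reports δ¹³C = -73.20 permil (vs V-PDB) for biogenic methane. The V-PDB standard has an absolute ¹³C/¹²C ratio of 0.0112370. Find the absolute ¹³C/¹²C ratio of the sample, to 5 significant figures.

0.010414

R_sample = R_standard × (δ¹³C/1000 + 1)
R_sample = 0.0112370 × (-73.20/1000 + 1) = 0.0112370 × 0.926800
R_sample = 0.0104145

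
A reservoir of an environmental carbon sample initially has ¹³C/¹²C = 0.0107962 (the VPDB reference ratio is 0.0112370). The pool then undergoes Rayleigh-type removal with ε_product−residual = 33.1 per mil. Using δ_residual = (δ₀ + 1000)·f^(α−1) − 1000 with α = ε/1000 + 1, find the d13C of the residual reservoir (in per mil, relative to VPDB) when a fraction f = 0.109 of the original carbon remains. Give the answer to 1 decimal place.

δ₀ = (0.0107962/0.0112370 − 1)×1000 = (0.960772 − 1)×1000 = -39.228 per mil
α − 1 = ε/1000 = 0.0331
f^(α−1) = 0.109^(0.0331) = 0.929263
δ_res = (-39.228 + 1000) × 0.929263 − 1000 = 892.811 − 1000 = -107.19 per mil

-107.2 per mil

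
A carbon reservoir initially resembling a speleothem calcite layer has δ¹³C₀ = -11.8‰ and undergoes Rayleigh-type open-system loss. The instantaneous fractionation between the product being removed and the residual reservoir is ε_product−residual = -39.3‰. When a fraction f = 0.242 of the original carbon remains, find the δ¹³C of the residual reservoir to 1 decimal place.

44.9‰

Rayleigh residual: δ_res = (δ₀ + 1000)·f^(α−1) − 1000
α = ε/1000 + 1 = 0.96070, so α − 1 = -0.03930
f^(α−1) = 0.242^(-0.03930) = 1.057343
δ_res = (-11.8 + 1000) × 1.057343 − 1000 = 1044.867 − 1000 = 44.87‰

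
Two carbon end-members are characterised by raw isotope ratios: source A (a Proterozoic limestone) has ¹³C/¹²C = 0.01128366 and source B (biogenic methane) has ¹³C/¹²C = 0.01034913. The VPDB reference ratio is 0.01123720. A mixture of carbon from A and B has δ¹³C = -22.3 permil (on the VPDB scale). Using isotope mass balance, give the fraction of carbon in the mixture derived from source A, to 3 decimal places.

δ_A = (0.01128366/0.01123720 − 1)×1000 = (1.004134 − 1)×1000 = 4.134 permil
δ_B = (0.01034913/0.01123720 − 1)×1000 = (0.920971 − 1)×1000 = -79.029 permil
f_A = (δ_mix − δ_B)/(δ_A − δ_B) = (-22.3 − (-79.029))/(4.134 − (-79.029))
f_A = 56.729 / 83.164 = 0.6821

0.682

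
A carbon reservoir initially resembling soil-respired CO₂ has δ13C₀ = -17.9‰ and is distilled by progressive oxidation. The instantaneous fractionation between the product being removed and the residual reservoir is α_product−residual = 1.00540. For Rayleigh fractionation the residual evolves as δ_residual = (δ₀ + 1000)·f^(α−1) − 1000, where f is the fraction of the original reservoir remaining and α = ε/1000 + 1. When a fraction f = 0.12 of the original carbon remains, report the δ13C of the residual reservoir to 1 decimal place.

Rayleigh residual: δ_res = (δ₀ + 1000)·f^(α−1) − 1000
α − 1 = 0.00540
f^(α−1) = 0.12^(0.00540) = 0.988616
δ_res = (-17.9 + 1000) × 0.988616 − 1000 = 970.920 − 1000 = -29.08‰

-29.1‰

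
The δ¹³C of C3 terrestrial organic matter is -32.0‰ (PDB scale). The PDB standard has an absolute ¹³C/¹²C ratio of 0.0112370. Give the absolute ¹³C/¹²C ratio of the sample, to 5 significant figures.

0.010877

R_sample = R_standard × (δ¹³C/1000 + 1)
R_sample = 0.0112370 × (-32.0/1000 + 1) = 0.0112370 × 0.968000
R_sample = 0.0108774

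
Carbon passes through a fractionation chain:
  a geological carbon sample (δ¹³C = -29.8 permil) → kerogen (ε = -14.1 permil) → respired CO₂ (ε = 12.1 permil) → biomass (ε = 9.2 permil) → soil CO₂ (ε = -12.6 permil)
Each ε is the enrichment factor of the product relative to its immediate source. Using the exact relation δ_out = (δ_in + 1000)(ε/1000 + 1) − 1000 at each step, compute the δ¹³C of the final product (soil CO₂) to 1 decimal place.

-35.3 permil

step 1: δ = (-29.80 + 1000)·(-14.1/1000 + 1) − 1000 = -43.48 permil
step 2: δ = (-43.48 + 1000)·(12.1/1000 + 1) − 1000 = -31.91 permil
step 3: δ = (-31.91 + 1000)·(9.2/1000 + 1) − 1000 = -23.00 permil
step 4: δ = (-23.00 + 1000)·(-12.6/1000 + 1) − 1000 = -35.31 permil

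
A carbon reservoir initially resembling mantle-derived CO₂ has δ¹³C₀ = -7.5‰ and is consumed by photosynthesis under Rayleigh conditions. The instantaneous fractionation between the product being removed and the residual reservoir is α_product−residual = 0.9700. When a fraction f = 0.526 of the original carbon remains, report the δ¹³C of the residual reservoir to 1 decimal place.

Rayleigh residual: δ_res = (δ₀ + 1000)·f^(α−1) − 1000
α − 1 = -0.03000
f^(α−1) = 0.526^(-0.03000) = 1.019461
δ_res = (-7.5 + 1000) × 1.019461 − 1000 = 1011.815 − 1000 = 11.81‰

11.8‰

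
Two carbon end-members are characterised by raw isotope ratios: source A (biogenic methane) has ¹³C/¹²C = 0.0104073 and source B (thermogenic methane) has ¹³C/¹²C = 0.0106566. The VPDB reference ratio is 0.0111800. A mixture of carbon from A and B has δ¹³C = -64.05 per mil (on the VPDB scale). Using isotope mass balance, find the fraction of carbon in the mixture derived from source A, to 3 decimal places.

δ_A = (0.0104073/0.0111800 − 1)×1000 = (0.930886 − 1)×1000 = -69.114 per mil
δ_B = (0.0106566/0.0111800 − 1)×1000 = (0.953184 − 1)×1000 = -46.816 per mil
f_A = (δ_mix − δ_B)/(δ_A − δ_B) = (-64.05 − (-46.816))/(-69.114 − (-46.816))
f_A = -17.234 / -22.299 = 0.7729

0.773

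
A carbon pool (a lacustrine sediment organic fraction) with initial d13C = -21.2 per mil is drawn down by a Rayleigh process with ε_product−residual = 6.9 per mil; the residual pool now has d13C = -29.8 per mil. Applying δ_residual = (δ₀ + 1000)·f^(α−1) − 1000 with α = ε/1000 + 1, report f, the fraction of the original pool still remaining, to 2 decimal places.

α − 1 = ε/1000 = 0.0069
(δ_res + 1000)/(δ₀ + 1000) = (-29.8 + 1000)/(-21.2 + 1000) = 970.2/978.8 = 0.991214
f = 0.991214^(1/0.0069) = exp(ln(0.991214)/0.0069) = exp(-0.00883/0.0069)
f = exp(-1.2790) = 0.2783

0.28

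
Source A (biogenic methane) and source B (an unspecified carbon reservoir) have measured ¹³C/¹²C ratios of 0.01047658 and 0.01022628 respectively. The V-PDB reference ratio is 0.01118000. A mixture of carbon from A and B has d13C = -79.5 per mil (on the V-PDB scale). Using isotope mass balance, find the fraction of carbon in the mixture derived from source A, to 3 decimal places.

0.259

δ_A = (0.01047658/0.01118000 − 1)×1000 = (0.937082 − 1)×1000 = -62.918 per mil
δ_B = (0.01022628/0.01118000 − 1)×1000 = (0.914694 − 1)×1000 = -85.306 per mil
f_A = (δ_mix − δ_B)/(δ_A − δ_B) = (-79.5 − (-85.306))/(-62.918 − (-85.306))
f_A = 5.806 / 22.388 = 0.2593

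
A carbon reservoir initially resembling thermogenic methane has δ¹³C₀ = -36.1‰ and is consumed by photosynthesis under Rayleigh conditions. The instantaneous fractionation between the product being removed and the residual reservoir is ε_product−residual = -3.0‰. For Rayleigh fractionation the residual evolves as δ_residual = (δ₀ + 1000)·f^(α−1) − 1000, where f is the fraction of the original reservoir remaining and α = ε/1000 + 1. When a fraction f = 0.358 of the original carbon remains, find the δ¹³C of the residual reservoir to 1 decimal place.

-33.1‰

Rayleigh residual: δ_res = (δ₀ + 1000)·f^(α−1) − 1000
α = ε/1000 + 1 = 0.99700, so α − 1 = -0.00300
f^(α−1) = 0.358^(-0.00300) = 1.003086
δ_res = (-36.1 + 1000) × 1.003086 − 1000 = 966.875 − 1000 = -33.12‰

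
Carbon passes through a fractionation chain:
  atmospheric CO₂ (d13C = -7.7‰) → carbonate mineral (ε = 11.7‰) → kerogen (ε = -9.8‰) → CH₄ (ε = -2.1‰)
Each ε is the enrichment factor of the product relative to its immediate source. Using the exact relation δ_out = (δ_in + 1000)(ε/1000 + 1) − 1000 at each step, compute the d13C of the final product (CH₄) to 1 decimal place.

-8.0‰

step 1: δ = (-7.70 + 1000)·(11.7/1000 + 1) − 1000 = 3.91‰
step 2: δ = (3.91 + 1000)·(-9.8/1000 + 1) − 1000 = -5.93‰
step 3: δ = (-5.93 + 1000)·(-2.1/1000 + 1) − 1000 = -8.02‰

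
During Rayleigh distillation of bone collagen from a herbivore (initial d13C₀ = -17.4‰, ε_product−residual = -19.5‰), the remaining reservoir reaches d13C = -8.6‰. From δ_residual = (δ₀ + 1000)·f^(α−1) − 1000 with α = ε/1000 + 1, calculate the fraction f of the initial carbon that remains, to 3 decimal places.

0.633

α − 1 = ε/1000 = -0.0195
(δ_res + 1000)/(δ₀ + 1000) = (-8.6 + 1000)/(-17.4 + 1000) = 991.4/982.6 = 1.008956
f = 1.008956^(1/-0.0195) = exp(ln(1.008956)/-0.0195) = exp(0.00892/-0.0195)
f = exp(-0.4572) = 0.6330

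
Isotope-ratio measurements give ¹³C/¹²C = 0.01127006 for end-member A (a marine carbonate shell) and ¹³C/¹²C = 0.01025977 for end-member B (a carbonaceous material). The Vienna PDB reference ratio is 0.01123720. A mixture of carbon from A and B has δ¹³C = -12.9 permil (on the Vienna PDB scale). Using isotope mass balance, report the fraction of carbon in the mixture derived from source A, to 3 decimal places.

δ_A = (0.01127006/0.01123720 − 1)×1000 = (1.002924 − 1)×1000 = 2.924 permil
δ_B = (0.01025977/0.01123720 − 1)×1000 = (0.913018 − 1)×1000 = -86.982 permil
f_A = (δ_mix − δ_B)/(δ_A − δ_B) = (-12.9 − (-86.982))/(2.924 − (-86.982))
f_A = 74.082 / 89.906 = 0.8240

0.824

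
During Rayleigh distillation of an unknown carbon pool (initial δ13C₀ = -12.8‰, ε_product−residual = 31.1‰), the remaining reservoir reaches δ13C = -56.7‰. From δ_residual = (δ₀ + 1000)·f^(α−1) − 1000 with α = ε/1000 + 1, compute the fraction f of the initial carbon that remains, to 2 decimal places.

0.23

α − 1 = ε/1000 = 0.0311
(δ_res + 1000)/(δ₀ + 1000) = (-56.7 + 1000)/(-12.8 + 1000) = 943.3/987.2 = 0.955531
f = 0.955531^(1/0.0311) = exp(ln(0.955531)/0.0311) = exp(-0.04549/0.0311)
f = exp(-1.4626) = 0.2316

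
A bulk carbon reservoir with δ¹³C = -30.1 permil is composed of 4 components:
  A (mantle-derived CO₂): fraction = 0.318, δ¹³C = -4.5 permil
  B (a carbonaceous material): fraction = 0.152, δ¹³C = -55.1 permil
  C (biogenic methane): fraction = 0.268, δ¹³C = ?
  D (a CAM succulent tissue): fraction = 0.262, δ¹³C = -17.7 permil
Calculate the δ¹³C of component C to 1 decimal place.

-58.4 permil

Isotope mass balance: δ_bulk = Σ fᵢ·δᵢ.
-30.1 = 0.318×(-4.5) + 0.152×(-55.1) + 0.268×δ_C + 0.262×(-17.7)
0.268·δ_C = -30.1 − (-14.444) = -15.656
δ_C = -15.656 / 0.268 = -58.42 permil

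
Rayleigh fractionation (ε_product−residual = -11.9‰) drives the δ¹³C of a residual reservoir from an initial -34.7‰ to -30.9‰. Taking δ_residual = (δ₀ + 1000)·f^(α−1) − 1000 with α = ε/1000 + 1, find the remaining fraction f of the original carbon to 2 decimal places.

α − 1 = ε/1000 = -0.0119
(δ_res + 1000)/(δ₀ + 1000) = (-30.9 + 1000)/(-34.7 + 1000) = 969.1/965.3 = 1.003937
f = 1.003937^(1/-0.0119) = exp(ln(1.003937)/-0.0119) = exp(0.00393/-0.0119)
f = exp(-0.3302) = 0.7188

0.72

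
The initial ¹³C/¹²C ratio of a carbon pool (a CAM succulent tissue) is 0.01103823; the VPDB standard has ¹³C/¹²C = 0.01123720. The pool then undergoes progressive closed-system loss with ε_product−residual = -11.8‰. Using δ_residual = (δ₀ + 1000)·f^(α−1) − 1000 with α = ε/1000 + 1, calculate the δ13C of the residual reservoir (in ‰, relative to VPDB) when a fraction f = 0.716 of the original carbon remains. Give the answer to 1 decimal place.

-13.8‰

δ₀ = (0.01103823/0.01123720 − 1)×1000 = (0.982294 − 1)×1000 = -17.706‰
α − 1 = ε/1000 = -0.0118
f^(α−1) = 0.716^(-0.0118) = 1.003950
δ_res = (-17.706 + 1000) × 1.003950 − 1000 = 986.174 − 1000 = -13.83‰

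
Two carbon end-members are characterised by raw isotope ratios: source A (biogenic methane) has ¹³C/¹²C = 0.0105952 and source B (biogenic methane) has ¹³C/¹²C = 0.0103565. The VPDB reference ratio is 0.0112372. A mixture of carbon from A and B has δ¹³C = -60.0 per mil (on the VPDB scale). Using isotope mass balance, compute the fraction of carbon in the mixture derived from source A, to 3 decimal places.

δ_A = (0.0105952/0.0112372 − 1)×1000 = (0.942868 − 1)×1000 = -57.132 per mil
δ_B = (0.0103565/0.0112372 − 1)×1000 = (0.921626 − 1)×1000 = -78.374 per mil
f_A = (δ_mix − δ_B)/(δ_A − δ_B) = (-60.0 − (-78.374))/(-57.132 − (-78.374))
f_A = 18.374 / 21.242 = 0.8650

0.865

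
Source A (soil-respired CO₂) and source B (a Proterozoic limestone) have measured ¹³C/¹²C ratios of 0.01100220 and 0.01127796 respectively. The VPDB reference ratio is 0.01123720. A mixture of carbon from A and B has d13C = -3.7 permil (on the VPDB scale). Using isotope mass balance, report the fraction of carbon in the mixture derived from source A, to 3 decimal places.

δ_A = (0.01100220/0.01123720 − 1)×1000 = (0.979087 − 1)×1000 = -20.913 permil
δ_B = (0.01127796/0.01123720 − 1)×1000 = (1.003627 − 1)×1000 = 3.627 permil
f_A = (δ_mix − δ_B)/(δ_A − δ_B) = (-3.7 − (3.627))/(-20.913 − (3.627))
f_A = -7.327 / -24.540 = 0.2986

0.299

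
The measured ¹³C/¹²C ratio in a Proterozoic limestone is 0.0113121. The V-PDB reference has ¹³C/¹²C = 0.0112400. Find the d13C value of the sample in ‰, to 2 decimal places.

6.41‰

d13C = (R_sample / R_standard − 1) × 1000
R_sample / R_standard = 0.0113121 / 0.0112400 = 1.006415
d13C = (1.006415 − 1) × 1000 = 6.415‰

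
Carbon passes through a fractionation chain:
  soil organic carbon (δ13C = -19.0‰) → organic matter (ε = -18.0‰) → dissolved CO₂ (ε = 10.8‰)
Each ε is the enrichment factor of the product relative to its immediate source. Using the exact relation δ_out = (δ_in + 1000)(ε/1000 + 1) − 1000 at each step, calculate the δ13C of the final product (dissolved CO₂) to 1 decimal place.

-26.3‰

step 1: δ = (-19.00 + 1000)·(-18.0/1000 + 1) − 1000 = -36.66‰
step 2: δ = (-36.66 + 1000)·(10.8/1000 + 1) − 1000 = -26.25‰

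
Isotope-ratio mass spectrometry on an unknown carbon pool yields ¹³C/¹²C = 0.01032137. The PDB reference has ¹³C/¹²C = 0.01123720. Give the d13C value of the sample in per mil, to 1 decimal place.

-81.5 per mil

d13C = (R_sample / R_standard − 1) × 1000
R_sample / R_standard = 0.01032137 / 0.01123720 = 0.918500
d13C = (0.918500 − 1) × 1000 = -81.50 per mil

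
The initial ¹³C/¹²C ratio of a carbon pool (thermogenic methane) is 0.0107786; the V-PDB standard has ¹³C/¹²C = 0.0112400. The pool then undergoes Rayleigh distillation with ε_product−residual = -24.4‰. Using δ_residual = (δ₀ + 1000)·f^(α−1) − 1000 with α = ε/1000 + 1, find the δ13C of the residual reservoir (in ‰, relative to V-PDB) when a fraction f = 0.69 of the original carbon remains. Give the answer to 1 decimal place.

δ₀ = (0.0107786/0.0112400 − 1)×1000 = (0.958950 − 1)×1000 = -41.050‰
α − 1 = ε/1000 = -0.0244
f^(α−1) = 0.69^(-0.0244) = 1.009095
δ_res = (-41.050 + 1000) × 1.009095 − 1000 = 967.672 − 1000 = -32.33‰

-32.3‰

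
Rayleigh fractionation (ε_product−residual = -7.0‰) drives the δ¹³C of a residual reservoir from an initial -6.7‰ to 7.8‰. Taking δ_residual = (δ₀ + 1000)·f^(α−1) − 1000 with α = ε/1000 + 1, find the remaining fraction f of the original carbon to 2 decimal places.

0.13

α − 1 = ε/1000 = -0.0070
(δ_res + 1000)/(δ₀ + 1000) = (7.8 + 1000)/(-6.7 + 1000) = 1007.8/993.3 = 1.014598
f = 1.014598^(1/-0.0070) = exp(ln(1.014598)/-0.0070) = exp(0.01449/-0.0070)
f = exp(-2.0703) = 0.1261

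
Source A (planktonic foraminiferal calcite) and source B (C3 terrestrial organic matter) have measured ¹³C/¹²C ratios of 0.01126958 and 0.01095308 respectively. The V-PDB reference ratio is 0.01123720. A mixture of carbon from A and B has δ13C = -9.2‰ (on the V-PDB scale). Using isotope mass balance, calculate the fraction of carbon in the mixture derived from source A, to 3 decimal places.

0.571

δ_A = (0.01126958/0.01123720 − 1)×1000 = (1.002882 − 1)×1000 = 2.882‰
δ_B = (0.01095308/0.01123720 − 1)×1000 = (0.974716 − 1)×1000 = -25.284‰
f_A = (δ_mix − δ_B)/(δ_A − δ_B) = (-9.2 − (-25.284))/(2.882 − (-25.284))
f_A = 16.084 / 28.165 = 0.5711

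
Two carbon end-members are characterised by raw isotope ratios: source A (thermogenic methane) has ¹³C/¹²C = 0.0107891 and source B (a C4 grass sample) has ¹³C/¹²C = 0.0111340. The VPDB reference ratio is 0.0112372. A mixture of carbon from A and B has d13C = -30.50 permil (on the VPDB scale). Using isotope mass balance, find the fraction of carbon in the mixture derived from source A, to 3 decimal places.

0.695

δ_A = (0.0107891/0.0112372 − 1)×1000 = (0.960124 − 1)×1000 = -39.876 permil
δ_B = (0.0111340/0.0112372 − 1)×1000 = (0.990816 − 1)×1000 = -9.184 permil
f_A = (δ_mix − δ_B)/(δ_A − δ_B) = (-30.50 − (-9.184))/(-39.876 − (-9.184))
f_A = -21.316 / -30.693 = 0.6945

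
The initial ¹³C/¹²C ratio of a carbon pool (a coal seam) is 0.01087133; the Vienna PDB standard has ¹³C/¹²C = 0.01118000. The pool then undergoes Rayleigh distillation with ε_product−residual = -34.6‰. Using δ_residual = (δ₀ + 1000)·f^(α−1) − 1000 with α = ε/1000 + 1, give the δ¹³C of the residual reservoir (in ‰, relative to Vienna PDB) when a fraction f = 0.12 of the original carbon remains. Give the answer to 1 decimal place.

δ₀ = (0.01087133/0.01118000 − 1)×1000 = (0.972391 − 1)×1000 = -27.609‰
α − 1 = ε/1000 = -0.0346
f^(α−1) = 0.12^(-0.0346) = 1.076119
δ_res = (-27.609 + 1000) × 1.076119 − 1000 = 1046.408 − 1000 = 46.41‰

46.4‰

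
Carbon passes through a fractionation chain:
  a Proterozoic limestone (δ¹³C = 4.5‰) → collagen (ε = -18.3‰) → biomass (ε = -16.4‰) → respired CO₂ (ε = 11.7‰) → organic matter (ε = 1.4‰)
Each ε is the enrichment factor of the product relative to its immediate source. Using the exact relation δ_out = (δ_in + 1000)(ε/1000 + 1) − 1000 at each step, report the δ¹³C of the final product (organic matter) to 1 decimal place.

-17.3‰

step 1: δ = (4.50 + 1000)·(-18.3/1000 + 1) − 1000 = -13.88‰
step 2: δ = (-13.88 + 1000)·(-16.4/1000 + 1) − 1000 = -30.05‰
step 3: δ = (-30.05 + 1000)·(11.7/1000 + 1) − 1000 = -18.71‰
step 4: δ = (-18.71 + 1000)·(1.4/1000 + 1) − 1000 = -17.33‰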